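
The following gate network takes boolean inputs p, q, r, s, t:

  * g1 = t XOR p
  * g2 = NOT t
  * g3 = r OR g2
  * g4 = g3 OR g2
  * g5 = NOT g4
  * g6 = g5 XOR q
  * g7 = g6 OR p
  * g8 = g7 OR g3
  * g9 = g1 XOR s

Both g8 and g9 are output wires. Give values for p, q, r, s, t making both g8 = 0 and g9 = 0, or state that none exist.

Check with p=0, q=1, r=0, s=1, t=1:
g1 = t XOR p = 1 XOR 0 = 1
g2 = NOT t = NOT 1 = 0
g3 = r OR g2 = 0 OR 0 = 0
g4 = g3 OR g2 = 0 OR 0 = 0
g5 = NOT g4 = NOT 0 = 1
g6 = g5 XOR q = 1 XOR 1 = 0
g7 = g6 OR p = 0 OR 0 = 0
g8 = g7 OR g3 = 0 OR 0 = 0
g9 = g1 XOR s = 1 XOR 1 = 0
So g8 = 0 and g9 = 0.

p=0, q=1, r=0, s=1, t=1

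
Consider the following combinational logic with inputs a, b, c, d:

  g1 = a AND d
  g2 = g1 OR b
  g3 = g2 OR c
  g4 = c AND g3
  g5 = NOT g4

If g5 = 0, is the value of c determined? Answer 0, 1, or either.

1

g5 = NOT g4 must be 0, so g4 = 1.
Every assignment with g5 = 0 has c = 1; there are 8 such assignment(s).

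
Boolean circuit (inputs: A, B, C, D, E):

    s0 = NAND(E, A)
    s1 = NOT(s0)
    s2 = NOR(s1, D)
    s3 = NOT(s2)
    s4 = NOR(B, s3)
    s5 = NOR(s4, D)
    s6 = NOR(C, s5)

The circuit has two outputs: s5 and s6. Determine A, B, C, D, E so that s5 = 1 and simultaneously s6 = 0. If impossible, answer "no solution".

A=0 B=1 C=1 D=0 E=1

Check with A=0 B=1 C=1 D=0 E=1:
s0 = NAND(E, A) = NAND(1, 0) = 1
s1 = NOT(s0) = NOT 1 = 0
s2 = NOR(s1, D) = NOR(0, 0) = 1
s3 = NOT(s2) = NOT 1 = 0
s4 = NOR(B, s3) = NOR(1, 0) = 0
s5 = NOR(s4, D) = NOR(0, 0) = 1
s6 = NOR(C, s5) = NOR(1, 1) = 0
So s5 = 1 and s6 = 0.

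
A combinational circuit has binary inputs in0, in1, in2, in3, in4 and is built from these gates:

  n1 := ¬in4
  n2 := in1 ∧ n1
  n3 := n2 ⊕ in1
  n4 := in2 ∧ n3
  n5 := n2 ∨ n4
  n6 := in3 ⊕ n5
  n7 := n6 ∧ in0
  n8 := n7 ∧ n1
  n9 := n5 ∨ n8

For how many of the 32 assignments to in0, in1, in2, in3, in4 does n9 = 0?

18

n9 = n5 ∨ n8 must be 0, so both n5 = 0 and n8 = 0.
n5 = n2 ∨ n4 must be 0, so both n2 = 0 and n4 = 0.
n8 = n7 ∧ n1 must be 0, so at least one of n7, n1 is 0.
Enumerating the 32 input combinations, 18 give n9 = 0 and 14 give n9 = 1.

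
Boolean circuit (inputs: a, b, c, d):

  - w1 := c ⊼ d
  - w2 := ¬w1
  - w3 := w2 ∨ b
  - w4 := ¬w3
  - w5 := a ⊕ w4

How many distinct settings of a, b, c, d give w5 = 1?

8

w5 = a ⊕ w4 must be 1, so a and w4 differ.
Enumerating the 16 input combinations, 8 give w5 = 1 and 8 give w5 = 0.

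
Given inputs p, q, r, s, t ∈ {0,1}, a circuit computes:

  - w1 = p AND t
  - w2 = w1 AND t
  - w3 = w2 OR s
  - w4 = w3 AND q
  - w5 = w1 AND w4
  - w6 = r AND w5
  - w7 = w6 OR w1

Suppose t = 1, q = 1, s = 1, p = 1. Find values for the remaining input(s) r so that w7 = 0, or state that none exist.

With t = 1, q = 1, s = 1, p = 1 fixed, none of the 2 settings of r give w7 = 0.
For example, with r=0:
w1 = p AND t = 1 AND 1 = 1
w2 = w1 AND t = 1 AND 1 = 1
w3 = w2 OR s = 1 OR 1 = 1
w4 = w3 AND q = 1 AND 1 = 1
w5 = w1 AND w4 = 1 AND 1 = 1
w6 = r AND w5 = 0 AND 1 = 0
w7 = w6 OR w1 = 0 OR 1 = 1
giving w7 = 1 ≠ 0.

no solution exists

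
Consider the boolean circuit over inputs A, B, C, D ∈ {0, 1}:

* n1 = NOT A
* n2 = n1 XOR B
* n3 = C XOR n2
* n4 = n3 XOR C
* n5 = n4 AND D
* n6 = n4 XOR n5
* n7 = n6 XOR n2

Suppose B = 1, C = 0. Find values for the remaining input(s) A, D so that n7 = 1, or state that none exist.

Check with B = 1, C = 0 and A=1, D=1:
n1 = NOT A = NOT 1 = 0
n2 = n1 XOR B = 0 XOR 1 = 1
n3 = C XOR n2 = 0 XOR 1 = 1
n4 = n3 XOR C = 1 XOR 0 = 1
n5 = n4 AND D = 1 AND 1 = 1
n6 = n4 XOR n5 = 1 XOR 1 = 0
n7 = n6 XOR n2 = 0 XOR 1 = 1
So n7 = 1.

A=1, D=1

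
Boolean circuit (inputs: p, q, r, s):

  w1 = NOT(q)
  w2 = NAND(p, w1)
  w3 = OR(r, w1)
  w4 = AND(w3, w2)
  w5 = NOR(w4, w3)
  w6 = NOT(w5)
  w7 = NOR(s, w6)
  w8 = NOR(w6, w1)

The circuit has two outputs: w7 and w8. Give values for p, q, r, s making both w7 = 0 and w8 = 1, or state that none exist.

p=0, q=1, r=0, s=1

Check with p=0, q=1, r=0, s=1:
w1 = NOT(q) = NOT 1 = 0
w2 = NAND(p, w1) = NAND(0, 0) = 1
w3 = OR(r, w1) = OR(0, 0) = 0
w4 = AND(w3, w2) = AND(0, 1) = 0
w5 = NOR(w4, w3) = NOR(0, 0) = 1
w6 = NOT(w5) = NOT 1 = 0
w7 = NOR(s, w6) = NOR(1, 0) = 0
w8 = NOR(w6, w1) = NOR(0, 0) = 1
So w7 = 0 and w8 = 1.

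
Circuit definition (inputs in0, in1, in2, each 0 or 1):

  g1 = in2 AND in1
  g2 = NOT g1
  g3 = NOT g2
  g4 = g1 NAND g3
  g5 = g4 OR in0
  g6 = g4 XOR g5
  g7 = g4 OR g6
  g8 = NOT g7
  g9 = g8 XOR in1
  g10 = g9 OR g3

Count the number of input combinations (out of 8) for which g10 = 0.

g10 = g9 OR g3 must be 0, so both g9 = 0 and g3 = 0.
Enumerating the 8 input combinations, 4 give g10 = 0 and 4 give g10 = 1.

4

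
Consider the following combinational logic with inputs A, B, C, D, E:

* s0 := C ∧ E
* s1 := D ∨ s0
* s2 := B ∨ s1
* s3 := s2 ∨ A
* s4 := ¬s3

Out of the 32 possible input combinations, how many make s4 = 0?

s4 = ¬s3 must be 0, so s3 = 1.
s3 = s2 ∨ A must be 1, so at least one of s2, A is 1.
Enumerating the 32 input combinations, 29 give s4 = 0 and 3 give s4 = 1.

29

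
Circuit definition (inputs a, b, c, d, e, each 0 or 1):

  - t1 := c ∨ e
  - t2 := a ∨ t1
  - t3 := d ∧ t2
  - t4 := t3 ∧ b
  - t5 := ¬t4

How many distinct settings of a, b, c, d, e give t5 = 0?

7

t5 = ¬t4 must be 0, so t4 = 1.
Enumerating the 32 input combinations, 7 give t5 = 0 and 25 give t5 = 1.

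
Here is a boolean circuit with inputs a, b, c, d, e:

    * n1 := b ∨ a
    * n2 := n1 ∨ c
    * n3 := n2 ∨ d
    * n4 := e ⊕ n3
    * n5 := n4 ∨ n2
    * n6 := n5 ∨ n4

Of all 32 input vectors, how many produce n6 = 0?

2

n6 = n5 ∨ n4 must be 0, so both n5 = 0 and n4 = 0.
n5 = n4 ∨ n2 must be 0, so both n4 = 0 and n2 = 0.
Satisfying assignments:
  a=0, b=0, c=0, d=0, e=0
  a=0, b=0, c=0, d=1, e=1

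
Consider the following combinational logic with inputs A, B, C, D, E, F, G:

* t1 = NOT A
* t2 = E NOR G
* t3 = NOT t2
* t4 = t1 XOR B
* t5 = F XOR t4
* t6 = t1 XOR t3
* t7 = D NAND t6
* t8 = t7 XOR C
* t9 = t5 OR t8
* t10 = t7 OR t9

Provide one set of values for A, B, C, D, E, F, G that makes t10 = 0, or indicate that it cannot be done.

t10 = t7 OR t9 must be 0, so both t7 = 0 and t9 = 0.
Check with A=1, B=0, C=0, D=1, E=0, F=0, G=1:
t1 = NOT A = NOT 1 = 0
t2 = E NOR G = 0 NOR 1 = 0
t3 = NOT t2 = NOT 0 = 1
t4 = t1 XOR B = 0 XOR 0 = 0
t5 = F XOR t4 = 0 XOR 0 = 0
t6 = t1 XOR t3 = 0 XOR 1 = 1
t7 = D NAND t6 = 1 NAND 1 = 0
t8 = t7 XOR C = 0 XOR 0 = 0
t9 = t5 OR t8 = 0 OR 0 = 0
t10 = t7 OR t9 = 0 OR 0 = 0
So t10 = 0 as required.

A=1, B=0, C=0, D=1, E=0, F=0, G=1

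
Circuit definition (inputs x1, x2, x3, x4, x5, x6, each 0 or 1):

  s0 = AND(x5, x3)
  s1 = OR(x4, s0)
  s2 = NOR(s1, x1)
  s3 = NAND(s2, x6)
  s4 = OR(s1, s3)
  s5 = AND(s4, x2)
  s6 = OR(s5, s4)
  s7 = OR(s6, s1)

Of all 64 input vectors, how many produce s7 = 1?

58

s7 = OR(s6, s1) must be 1, so at least one of s6, s1 is 1.
Enumerating the 64 input combinations, 58 give s7 = 1 and 6 give s7 = 0.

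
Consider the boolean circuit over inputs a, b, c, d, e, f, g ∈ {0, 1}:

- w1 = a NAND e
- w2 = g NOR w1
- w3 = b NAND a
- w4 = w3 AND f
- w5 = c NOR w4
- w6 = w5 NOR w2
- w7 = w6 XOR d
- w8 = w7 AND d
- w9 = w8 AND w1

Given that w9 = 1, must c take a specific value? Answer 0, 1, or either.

0

w9 = w8 AND w1 must be 1, so both w8 = 1 and w1 = 1.
Every assignment with w9 = 1 has c = 0; there are 14 such assignment(s).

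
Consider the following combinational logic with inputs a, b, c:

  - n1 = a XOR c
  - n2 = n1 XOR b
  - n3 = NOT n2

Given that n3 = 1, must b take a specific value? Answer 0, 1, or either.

either

Both values of b occur among assignments with n3 = 1:
  b=0: a=0, b=0, c=0
  b=1: a=0, b=1, c=1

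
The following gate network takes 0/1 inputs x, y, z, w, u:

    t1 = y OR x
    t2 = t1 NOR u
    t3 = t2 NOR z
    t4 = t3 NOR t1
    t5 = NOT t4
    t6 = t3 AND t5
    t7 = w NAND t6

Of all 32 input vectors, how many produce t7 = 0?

7

t7 = w NAND t6 must be 0, so both w = 1 and t6 = 1.
Enumerating the 32 input combinations, 7 give t7 = 0 and 25 give t7 = 1.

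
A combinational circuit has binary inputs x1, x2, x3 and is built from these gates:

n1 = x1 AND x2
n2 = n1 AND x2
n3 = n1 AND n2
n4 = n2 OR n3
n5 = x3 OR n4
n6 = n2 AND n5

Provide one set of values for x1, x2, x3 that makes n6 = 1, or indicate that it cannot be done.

x1=1, x2=1, x3=0

n6 = n2 AND n5 must be 1, so both n2 = 1 and n5 = 1.
n2 = n1 AND x2 must be 1, so both n1 = 1 and x2 = 1.
n5 = x3 OR n4 must be 1, so at least one of x3, n4 is 1.
Check with x1=1, x2=1, x3=0:
n1 = x1 AND x2 = 1 AND 1 = 1
n2 = n1 AND x2 = 1 AND 1 = 1
n3 = n1 AND n2 = 1 AND 1 = 1
n4 = n2 OR n3 = 1 OR 1 = 1
n5 = x3 OR n4 = 0 OR 1 = 1
n6 = n2 AND n5 = 1 AND 1 = 1
So n6 = 1 as required.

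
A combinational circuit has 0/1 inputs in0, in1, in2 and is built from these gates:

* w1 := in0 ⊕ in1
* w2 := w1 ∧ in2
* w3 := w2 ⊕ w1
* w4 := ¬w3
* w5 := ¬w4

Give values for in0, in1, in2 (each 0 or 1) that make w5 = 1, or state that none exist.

Check with in0=1, in1=0, in2=0:
w1 = in0 ⊕ in1 = 1 ⊕ 0 = 1
w2 = w1 ∧ in2 = 1 ∧ 0 = 0
w3 = w2 ⊕ w1 = 0 ⊕ 1 = 1
w4 = ¬w3 = ¬1 = 0
w5 = ¬w4 = ¬0 = 1
So w5 = 1 as required.

in0=1, in1=0, in2=0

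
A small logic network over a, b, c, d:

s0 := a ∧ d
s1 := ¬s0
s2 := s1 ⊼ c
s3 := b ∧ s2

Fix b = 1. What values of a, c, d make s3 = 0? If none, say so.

s3 = b ∧ s2 must be 0, so at least one of b, s2 is 0.
Check with b = 1 and a=0, c=1, d=1:
s0 = a ∧ d = 0 ∧ 1 = 0
s1 = ¬s0 = ¬0 = 1
s2 = s1 ⊼ c = 1 ⊼ 1 = 0
s3 = b ∧ s2 = 1 ∧ 0 = 0
So s3 = 0.

a=0, c=1, d=1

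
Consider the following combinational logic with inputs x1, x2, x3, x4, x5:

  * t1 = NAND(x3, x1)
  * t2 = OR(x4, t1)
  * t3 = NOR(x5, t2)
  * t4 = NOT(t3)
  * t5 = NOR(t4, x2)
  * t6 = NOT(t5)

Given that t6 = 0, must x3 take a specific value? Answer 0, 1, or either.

1

t6 = NOT(t5) must be 0, so t5 = 1.
Every assignment with t6 = 0 has x3 = 1; there are 1 such assignment(s).
  x1=1, x2=0, x3=1, x4=0, x5=0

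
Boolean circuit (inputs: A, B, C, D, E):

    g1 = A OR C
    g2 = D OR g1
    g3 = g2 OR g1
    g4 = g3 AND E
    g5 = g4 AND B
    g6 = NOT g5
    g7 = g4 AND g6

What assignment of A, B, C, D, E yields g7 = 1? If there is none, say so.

g7 = g4 AND g6 must be 1, so both g4 = 1 and g6 = 1.
Check with A=0, B=0, C=1, D=0, E=1:
g1 = A OR C = 0 OR 1 = 1
g2 = D OR g1 = 0 OR 1 = 1
g3 = g2 OR g1 = 1 OR 1 = 1
g4 = g3 AND E = 1 AND 1 = 1
g5 = g4 AND B = 1 AND 0 = 0
g6 = NOT g5 = NOT 0 = 1
g7 = g4 AND g6 = 1 AND 1 = 1
So g7 = 1 as required.

A=0, B=0, C=1, D=0, E=1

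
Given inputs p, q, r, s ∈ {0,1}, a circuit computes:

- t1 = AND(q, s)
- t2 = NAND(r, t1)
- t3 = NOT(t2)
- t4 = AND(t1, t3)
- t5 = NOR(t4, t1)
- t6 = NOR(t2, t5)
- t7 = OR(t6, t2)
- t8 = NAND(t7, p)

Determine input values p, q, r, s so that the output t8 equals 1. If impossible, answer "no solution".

t8 = NAND(t7, p) must be 1, so at least one of t7, p is 0.
Check with p=0, q=1, r=0, s=0:
t1 = AND(q, s) = AND(1, 0) = 0
t2 = NAND(r, t1) = NAND(0, 0) = 1
t3 = NOT(t2) = NOT 1 = 0
t4 = AND(t1, t3) = AND(0, 0) = 0
t5 = NOR(t4, t1) = NOR(0, 0) = 1
t6 = NOR(t2, t5) = NOR(1, 1) = 0
t7 = OR(t6, t2) = OR(0, 1) = 1
t8 = NAND(t7, p) = NAND(1, 0) = 1
So t8 = 1 as required.

p=0, q=1, r=0, s=0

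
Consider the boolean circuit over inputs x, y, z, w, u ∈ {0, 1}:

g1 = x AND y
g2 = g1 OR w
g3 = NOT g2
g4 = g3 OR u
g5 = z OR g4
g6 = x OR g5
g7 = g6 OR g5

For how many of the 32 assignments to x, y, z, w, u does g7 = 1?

30

g7 = g6 OR g5 must be 1, so at least one of g6, g5 is 1.
Enumerating the 32 input combinations, 30 give g7 = 1 and 2 give g7 = 0.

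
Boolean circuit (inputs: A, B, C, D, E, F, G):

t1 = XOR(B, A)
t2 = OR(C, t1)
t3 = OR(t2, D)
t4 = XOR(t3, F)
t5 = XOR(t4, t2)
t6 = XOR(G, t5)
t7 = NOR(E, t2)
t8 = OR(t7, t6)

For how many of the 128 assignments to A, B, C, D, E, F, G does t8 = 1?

t8 = OR(t7, t6) must be 1, so at least one of t7, t6 is 1.
Enumerating the 128 input combinations, 72 give t8 = 1 and 56 give t8 = 0.

72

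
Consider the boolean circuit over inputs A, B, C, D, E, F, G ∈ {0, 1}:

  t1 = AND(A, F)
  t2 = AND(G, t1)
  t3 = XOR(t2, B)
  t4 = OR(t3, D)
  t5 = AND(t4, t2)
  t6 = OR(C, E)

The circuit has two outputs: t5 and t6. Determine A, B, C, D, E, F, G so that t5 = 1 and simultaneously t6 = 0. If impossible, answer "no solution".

Check with A=1, B=1, C=0, D=1, E=0, F=1, G=1:
t1 = AND(A, F) = AND(1, 1) = 1
t2 = AND(G, t1) = AND(1, 1) = 1
t3 = XOR(t2, B) = XOR(1, 1) = 0
t4 = OR(t3, D) = OR(0, 1) = 1
t5 = AND(t4, t2) = AND(1, 1) = 1
t6 = OR(C, E) = OR(0, 0) = 0
So t5 = 1 and t6 = 0.

A=1, B=1, C=0, D=1, E=0, F=1, G=1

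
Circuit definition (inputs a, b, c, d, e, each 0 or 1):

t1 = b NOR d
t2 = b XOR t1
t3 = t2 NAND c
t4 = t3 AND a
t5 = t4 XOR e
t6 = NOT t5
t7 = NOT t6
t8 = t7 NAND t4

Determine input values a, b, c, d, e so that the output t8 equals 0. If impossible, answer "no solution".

a=1, b=0, c=0, d=1, e=0

t8 = t7 NAND t4 must be 0, so both t7 = 1 and t4 = 1.
Check with a=1, b=0, c=0, d=1, e=0:
t1 = b NOR d = 0 NOR 1 = 0
t2 = b XOR t1 = 0 XOR 0 = 0
t3 = t2 NAND c = 0 NAND 0 = 1
t4 = t3 AND a = 1 AND 1 = 1
t5 = t4 XOR e = 1 XOR 0 = 1
t6 = NOT t5 = NOT 1 = 0
t7 = NOT t6 = NOT 0 = 1
t8 = t7 NAND t4 = 1 NAND 1 = 0
So t8 = 0 as required.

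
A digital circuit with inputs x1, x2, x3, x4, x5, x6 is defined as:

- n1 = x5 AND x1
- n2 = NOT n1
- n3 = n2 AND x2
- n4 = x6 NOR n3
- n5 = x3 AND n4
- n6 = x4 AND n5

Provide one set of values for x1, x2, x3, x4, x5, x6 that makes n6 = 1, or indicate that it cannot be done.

n6 = x4 AND n5 must be 1, so both x4 = 1 and n5 = 1.
n5 = x3 AND n4 must be 1, so both x3 = 1 and n4 = 1.
n4 = x6 NOR n3 must be 1, so both x6 = 0 and n3 = 0.
Check with x1=1, x2=1, x3=1, x4=1, x5=1, x6=0:
n1 = x5 AND x1 = 1 AND 1 = 1
n2 = NOT n1 = NOT 1 = 0
n3 = n2 AND x2 = 0 AND 1 = 0
n4 = x6 NOR n3 = 0 NOR 0 = 1
n5 = x3 AND n4 = 1 AND 1 = 1
n6 = x4 AND n5 = 1 AND 1 = 1
So n6 = 1 as required.

x1=1, x2=1, x3=1, x4=1, x5=1, x6=0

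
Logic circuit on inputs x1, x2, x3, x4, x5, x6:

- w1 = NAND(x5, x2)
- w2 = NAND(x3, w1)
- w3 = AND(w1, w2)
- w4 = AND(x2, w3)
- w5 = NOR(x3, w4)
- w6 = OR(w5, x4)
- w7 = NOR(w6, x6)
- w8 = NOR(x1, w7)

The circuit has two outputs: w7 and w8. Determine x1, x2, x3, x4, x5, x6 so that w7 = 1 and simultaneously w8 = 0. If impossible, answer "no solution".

x1=0, x2=0, x3=1, x4=0, x5=0, x6=0

Check with x1=0, x2=0, x3=1, x4=0, x5=0, x6=0:
w1 = NAND(x5, x2) = NAND(0, 0) = 1
w2 = NAND(x3, w1) = NAND(1, 1) = 0
w3 = AND(w1, w2) = AND(1, 0) = 0
w4 = AND(x2, w3) = AND(0, 0) = 0
w5 = NOR(x3, w4) = NOR(1, 0) = 0
w6 = OR(w5, x4) = OR(0, 0) = 0
w7 = NOR(w6, x6) = NOR(0, 0) = 1
w8 = NOR(x1, w7) = NOR(0, 1) = 0
So w7 = 1 and w8 = 0.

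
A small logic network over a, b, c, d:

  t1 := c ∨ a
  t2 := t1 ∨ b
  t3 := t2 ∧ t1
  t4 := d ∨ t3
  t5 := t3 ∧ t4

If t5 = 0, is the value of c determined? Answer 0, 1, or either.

0

t5 = t3 ∧ t4 must be 0, so at least one of t3, t4 is 0.
Every assignment with t5 = 0 has c = 0; there are 4 such assignment(s).
  a=0, b=0, c=0, d=0
  a=0, b=0, c=0, d=1
  a=0, b=1, c=0, d=0
  a=0, b=1, c=0, d=1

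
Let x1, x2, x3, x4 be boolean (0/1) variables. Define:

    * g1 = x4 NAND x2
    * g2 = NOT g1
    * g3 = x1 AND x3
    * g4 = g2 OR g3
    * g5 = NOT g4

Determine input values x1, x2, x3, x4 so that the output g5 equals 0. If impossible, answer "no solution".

g5 = NOT g4 must be 0, so g4 = 1.
Check with x1=0, x2=1, x3=1, x4=1:
g1 = x4 NAND x2 = 1 NAND 1 = 0
g2 = NOT g1 = NOT 0 = 1
g3 = x1 AND x3 = 0 AND 1 = 0
g4 = g2 OR g3 = 1 OR 0 = 1
g5 = NOT g4 = NOT 1 = 0
So g5 = 0 as required.

x1=0, x2=1, x3=1, x4=1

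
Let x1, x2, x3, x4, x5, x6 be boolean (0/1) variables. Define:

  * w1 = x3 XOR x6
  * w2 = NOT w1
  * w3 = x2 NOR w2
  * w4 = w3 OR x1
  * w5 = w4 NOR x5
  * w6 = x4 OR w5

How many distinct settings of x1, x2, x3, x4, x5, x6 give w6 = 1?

38

w6 = x4 OR w5 must be 1, so at least one of x4, w5 is 1.
Enumerating the 64 input combinations, 38 give w6 = 1 and 26 give w6 = 0.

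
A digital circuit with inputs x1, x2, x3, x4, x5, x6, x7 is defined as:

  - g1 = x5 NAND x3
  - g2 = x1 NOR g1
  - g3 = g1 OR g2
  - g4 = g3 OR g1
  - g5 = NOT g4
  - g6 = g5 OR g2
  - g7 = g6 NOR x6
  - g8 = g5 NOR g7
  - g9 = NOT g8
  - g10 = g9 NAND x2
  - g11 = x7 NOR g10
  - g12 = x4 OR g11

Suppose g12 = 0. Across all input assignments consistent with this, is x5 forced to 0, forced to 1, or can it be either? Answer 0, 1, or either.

either

Both values of x5 occur among assignments with g12 = 0:
  x5=0: x1=0, x2=0, x3=0, x4=0, x5=0, x6=0, x7=0
  x5=1: x1=0, x2=0, x3=0, x4=0, x5=1, x6=0, x7=0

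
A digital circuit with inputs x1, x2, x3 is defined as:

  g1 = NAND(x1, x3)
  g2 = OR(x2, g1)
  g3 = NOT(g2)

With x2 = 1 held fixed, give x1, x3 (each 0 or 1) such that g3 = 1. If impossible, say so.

With x2 = 1 fixed, none of the 4 settings of x1, x3 give g3 = 1.
For example, with x1=0, x3=0:
g1 = NAND(x1, x3) = NAND(0, 0) = 1
g2 = OR(x2, g1) = OR(1, 1) = 1
g3 = NOT(g2) = NOT 1 = 0
giving g3 = 0 ≠ 1.

no solution exists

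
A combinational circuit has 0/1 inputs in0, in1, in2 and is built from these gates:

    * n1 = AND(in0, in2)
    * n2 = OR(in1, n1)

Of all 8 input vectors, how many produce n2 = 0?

n2 = OR(in1, n1) must be 0, so both in1 = 0 and n1 = 0.
n1 = AND(in0, in2) must be 0, so at least one of in0, in2 is 0.
Satisfying assignments:
  in0=0, in1=0, in2=0
  in0=0, in1=0, in2=1
  in0=1, in1=0, in2=0

3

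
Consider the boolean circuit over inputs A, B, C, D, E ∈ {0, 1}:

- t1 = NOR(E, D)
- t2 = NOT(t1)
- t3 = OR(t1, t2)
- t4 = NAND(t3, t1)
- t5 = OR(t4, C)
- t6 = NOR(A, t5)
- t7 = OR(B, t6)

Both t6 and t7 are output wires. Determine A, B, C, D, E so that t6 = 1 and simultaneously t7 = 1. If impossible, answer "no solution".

Check with A=0, B=1, C=0, D=0, E=0:
t1 = NOR(E, D) = NOR(0, 0) = 1
t2 = NOT(t1) = NOT 1 = 0
t3 = OR(t1, t2) = OR(1, 0) = 1
t4 = NAND(t3, t1) = NAND(1, 1) = 0
t5 = OR(t4, C) = OR(0, 0) = 0
t6 = NOR(A, t5) = NOR(0, 0) = 1
t7 = OR(B, t6) = OR(1, 1) = 1
So t6 = 1 and t7 = 1.

A=0, B=1, C=0, D=0, E=0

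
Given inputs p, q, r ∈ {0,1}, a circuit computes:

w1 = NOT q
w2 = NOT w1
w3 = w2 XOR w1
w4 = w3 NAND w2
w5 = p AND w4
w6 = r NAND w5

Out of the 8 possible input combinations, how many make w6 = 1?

w6 = r NAND w5 must be 1, so at least one of r, w5 is 0.
Enumerating the 8 input combinations, 7 give w6 = 1 and 1 give w6 = 0.

7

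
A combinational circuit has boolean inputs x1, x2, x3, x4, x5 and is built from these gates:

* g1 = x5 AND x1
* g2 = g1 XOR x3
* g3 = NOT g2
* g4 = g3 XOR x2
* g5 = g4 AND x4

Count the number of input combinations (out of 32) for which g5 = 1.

g5 = g4 AND x4 must be 1, so both g4 = 1 and x4 = 1.
Enumerating the 32 input combinations, 8 give g5 = 1 and 24 give g5 = 0.

8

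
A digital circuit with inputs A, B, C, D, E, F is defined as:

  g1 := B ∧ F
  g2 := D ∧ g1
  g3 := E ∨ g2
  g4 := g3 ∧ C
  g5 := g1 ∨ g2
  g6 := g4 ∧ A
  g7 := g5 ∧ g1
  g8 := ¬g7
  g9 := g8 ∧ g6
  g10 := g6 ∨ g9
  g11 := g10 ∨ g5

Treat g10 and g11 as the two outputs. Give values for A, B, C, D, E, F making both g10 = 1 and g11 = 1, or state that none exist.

Check with A=1 B=0 C=1 D=0 E=1 F=1:
g1 = B ∧ F = 0 ∧ 1 = 0
g2 = D ∧ g1 = 0 ∧ 0 = 0
g3 = E ∨ g2 = 1 ∨ 0 = 1
g4 = g3 ∧ C = 1 ∧ 1 = 1
g5 = g1 ∨ g2 = 0 ∨ 0 = 0
g6 = g4 ∧ A = 1 ∧ 1 = 1
g7 = g5 ∧ g1 = 0 ∧ 0 = 0
g8 = ¬g7 = ¬0 = 1
g9 = g8 ∧ g6 = 1 ∧ 1 = 1
g10 = g6 ∨ g9 = 1 ∨ 1 = 1
g11 = g10 ∨ g5 = 1 ∨ 0 = 1
So g10 = 1 and g11 = 1.

A=1 B=0 C=1 D=0 E=1 F=1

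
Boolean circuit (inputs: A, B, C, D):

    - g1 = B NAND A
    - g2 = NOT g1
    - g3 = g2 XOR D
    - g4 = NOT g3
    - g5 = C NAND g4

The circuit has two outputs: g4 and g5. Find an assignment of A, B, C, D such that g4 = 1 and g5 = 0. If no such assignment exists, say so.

A=1 B=1 C=1 D=1

Check with A=1 B=1 C=1 D=1:
g1 = B NAND A = 1 NAND 1 = 0
g2 = NOT g1 = NOT 0 = 1
g3 = g2 XOR D = 1 XOR 1 = 0
g4 = NOT g3 = NOT 0 = 1
g5 = C NAND g4 = 1 NAND 1 = 0
So g4 = 1 and g5 = 0.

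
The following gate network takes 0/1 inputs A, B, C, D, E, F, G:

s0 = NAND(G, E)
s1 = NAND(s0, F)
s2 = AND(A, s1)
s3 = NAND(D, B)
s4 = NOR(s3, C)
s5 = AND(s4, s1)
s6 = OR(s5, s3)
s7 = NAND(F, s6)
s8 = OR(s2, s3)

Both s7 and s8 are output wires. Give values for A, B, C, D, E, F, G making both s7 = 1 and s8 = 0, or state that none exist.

A=0 B=1 C=1 D=1 E=0 F=1 G=0

Check with A=0 B=1 C=1 D=1 E=0 F=1 G=0:
s0 = NAND(G, E) = NAND(0, 0) = 1
s1 = NAND(s0, F) = NAND(1, 1) = 0
s2 = AND(A, s1) = AND(0, 0) = 0
s3 = NAND(D, B) = NAND(1, 1) = 0
s4 = NOR(s3, C) = NOR(0, 1) = 0
s5 = AND(s4, s1) = AND(0, 0) = 0
s6 = OR(s5, s3) = OR(0, 0) = 0
s7 = NAND(F, s6) = NAND(1, 0) = 1
s8 = OR(s2, s3) = OR(0, 0) = 0
So s7 = 1 and s8 = 0.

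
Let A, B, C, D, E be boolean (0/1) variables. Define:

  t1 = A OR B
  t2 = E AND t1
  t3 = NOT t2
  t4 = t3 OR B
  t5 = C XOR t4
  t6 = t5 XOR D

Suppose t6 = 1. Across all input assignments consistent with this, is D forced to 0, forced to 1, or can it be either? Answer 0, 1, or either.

Both values of D occur among assignments with t6 = 1:
  D=0: A=0, B=0, C=0, D=0, E=0
  D=1: A=0, B=0, C=1, D=1, E=0

either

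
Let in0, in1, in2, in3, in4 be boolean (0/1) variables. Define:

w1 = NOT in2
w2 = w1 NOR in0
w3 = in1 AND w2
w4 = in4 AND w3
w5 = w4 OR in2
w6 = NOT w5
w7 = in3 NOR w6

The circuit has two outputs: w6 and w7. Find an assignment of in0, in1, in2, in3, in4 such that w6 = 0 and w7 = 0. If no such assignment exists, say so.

in0=1 in1=0 in2=1 in3=1 in4=1

Check with in0=1 in1=0 in2=1 in3=1 in4=1:
w1 = NOT in2 = NOT 1 = 0
w2 = w1 NOR in0 = 0 NOR 1 = 0
w3 = in1 AND w2 = 0 AND 0 = 0
w4 = in4 AND w3 = 1 AND 0 = 0
w5 = w4 OR in2 = 0 OR 1 = 1
w6 = NOT w5 = NOT 1 = 0
w7 = in3 NOR w6 = 1 NOR 0 = 0
So w6 = 0 and w7 = 0.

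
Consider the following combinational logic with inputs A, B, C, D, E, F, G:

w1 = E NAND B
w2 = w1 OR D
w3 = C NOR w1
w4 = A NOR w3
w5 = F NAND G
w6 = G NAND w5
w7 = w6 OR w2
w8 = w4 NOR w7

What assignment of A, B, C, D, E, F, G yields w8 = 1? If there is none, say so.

A=0, B=1, C=0, D=0, E=1, F=0, G=1

w8 = w4 NOR w7 must be 1, so both w4 = 0 and w7 = 0.
w4 = A NOR w3 must be 0, so at least one of A, w3 is 1.
Check with A=0, B=1, C=0, D=0, E=1, F=0, G=1:
w1 = E NAND B = 1 NAND 1 = 0
w2 = w1 OR D = 0 OR 0 = 0
w3 = C NOR w1 = 0 NOR 0 = 1
w4 = A NOR w3 = 0 NOR 1 = 0
w5 = F NAND G = 0 NAND 1 = 1
w6 = G NAND w5 = 1 NAND 1 = 0
w7 = w6 OR w2 = 0 OR 0 = 0
w8 = w4 NOR w7 = 0 NOR 0 = 1
So w8 = 1 as required.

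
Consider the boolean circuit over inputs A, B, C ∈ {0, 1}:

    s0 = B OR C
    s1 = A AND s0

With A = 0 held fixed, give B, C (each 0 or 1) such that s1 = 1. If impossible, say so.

no solution exists

With A = 0 fixed, none of the 4 settings of B, C give s1 = 1.
For example, with B=1, C=0:
s0 = B OR C = 1 OR 0 = 1
s1 = A AND s0 = 0 AND 1 = 0
giving s1 = 0 ≠ 1.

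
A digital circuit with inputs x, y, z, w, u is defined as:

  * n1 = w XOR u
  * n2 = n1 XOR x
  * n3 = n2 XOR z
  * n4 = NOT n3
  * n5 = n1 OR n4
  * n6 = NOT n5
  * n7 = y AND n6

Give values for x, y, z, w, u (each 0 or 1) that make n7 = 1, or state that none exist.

n7 = y AND n6 must be 1, so both y = 1 and n6 = 1.
n6 = NOT n5 must be 1, so n5 = 0.
n5 = n1 OR n4 must be 0, so both n1 = 0 and n4 = 0.
Check with x=1, y=1, z=0, w=0, u=0:
n1 = w XOR u = 0 XOR 0 = 0
n2 = n1 XOR x = 0 XOR 1 = 1
n3 = n2 XOR z = 1 XOR 0 = 1
n4 = NOT n3 = NOT 1 = 0
n5 = n1 OR n4 = 0 OR 0 = 0
n6 = NOT n5 = NOT 0 = 1
n7 = y AND n6 = 1 AND 1 = 1
So n7 = 1 as required.

x=1, y=1, z=0, w=0, u=0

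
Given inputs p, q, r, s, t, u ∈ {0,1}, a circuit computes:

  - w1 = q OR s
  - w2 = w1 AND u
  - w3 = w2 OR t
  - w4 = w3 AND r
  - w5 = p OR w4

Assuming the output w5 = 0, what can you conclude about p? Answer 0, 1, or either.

w5 = p OR w4 must be 0, so both p = 0 and w4 = 0.
Every assignment with w5 = 0 has p = 0; there are 21 such assignment(s).

0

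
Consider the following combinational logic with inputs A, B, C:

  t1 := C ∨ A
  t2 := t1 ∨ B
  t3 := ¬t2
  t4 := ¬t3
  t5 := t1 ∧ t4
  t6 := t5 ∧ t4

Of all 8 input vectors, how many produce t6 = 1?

t6 = t5 ∧ t4 must be 1, so both t5 = 1 and t4 = 1.
t5 = t1 ∧ t4 must be 1, so both t1 = 1 and t4 = 1.
t4 = ¬t3 must be 1, so t3 = 0.
Satisfying assignments:
  A=0, B=0, C=1
  A=0, B=1, C=1
  A=1, B=0, C=0
  A=1, B=0, C=1
  A=1, B=1, C=0
  A=1, B=1, C=1

6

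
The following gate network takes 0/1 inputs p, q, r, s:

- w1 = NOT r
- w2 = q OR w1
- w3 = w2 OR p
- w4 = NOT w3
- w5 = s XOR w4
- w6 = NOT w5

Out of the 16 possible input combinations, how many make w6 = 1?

w6 = NOT w5 must be 1, so w5 = 0.
w5 = s XOR w4 must be 0, so s and w4 are equal.
Enumerating the 16 input combinations, 8 give w6 = 1 and 8 give w6 = 0.

8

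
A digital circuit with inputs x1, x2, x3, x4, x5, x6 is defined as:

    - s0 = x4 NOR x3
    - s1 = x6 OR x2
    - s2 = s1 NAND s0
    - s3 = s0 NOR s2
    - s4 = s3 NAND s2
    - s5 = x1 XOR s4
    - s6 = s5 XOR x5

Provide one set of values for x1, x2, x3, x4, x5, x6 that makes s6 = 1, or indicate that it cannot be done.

Check with x1=0 x2=0 x3=1 x4=0 x5=0 x6=1:
s0 = x4 NOR x3 = 0 NOR 1 = 0
s1 = x6 OR x2 = 1 OR 0 = 1
s2 = s1 NAND s0 = 1 NAND 0 = 1
s3 = s0 NOR s2 = 0 NOR 1 = 0
s4 = s3 NAND s2 = 0 NAND 1 = 1
s5 = x1 XOR s4 = 0 XOR 1 = 1
s6 = s5 XOR x5 = 1 XOR 0 = 1
So s6 = 1 as required.

x1=0 x2=0 x3=1 x4=0 x5=0 x6=1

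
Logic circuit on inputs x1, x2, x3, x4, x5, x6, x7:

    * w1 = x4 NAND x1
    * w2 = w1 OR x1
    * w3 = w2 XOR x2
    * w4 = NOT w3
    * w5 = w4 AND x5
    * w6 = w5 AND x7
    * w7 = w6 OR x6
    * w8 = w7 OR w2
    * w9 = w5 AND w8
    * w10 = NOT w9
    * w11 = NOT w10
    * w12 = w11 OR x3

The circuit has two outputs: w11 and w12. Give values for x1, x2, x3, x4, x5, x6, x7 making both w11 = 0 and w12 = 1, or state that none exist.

x1=1, x2=0, x3=1, x4=1, x5=0, x6=0, x7=1

Check with x1=1, x2=0, x3=1, x4=1, x5=0, x6=0, x7=1:
w1 = x4 NAND x1 = 1 NAND 1 = 0
w2 = w1 OR x1 = 0 OR 1 = 1
w3 = w2 XOR x2 = 1 XOR 0 = 1
w4 = NOT w3 = NOT 1 = 0
w5 = w4 AND x5 = 0 AND 0 = 0
w6 = w5 AND x7 = 0 AND 1 = 0
w7 = w6 OR x6 = 0 OR 0 = 0
w8 = w7 OR w2 = 0 OR 1 = 1
w9 = w5 AND w8 = 0 AND 1 = 0
w10 = NOT w9 = NOT 0 = 1
w11 = NOT w10 = NOT 1 = 0
w12 = w11 OR x3 = 0 OR 1 = 1
So w11 = 0 and w12 = 1.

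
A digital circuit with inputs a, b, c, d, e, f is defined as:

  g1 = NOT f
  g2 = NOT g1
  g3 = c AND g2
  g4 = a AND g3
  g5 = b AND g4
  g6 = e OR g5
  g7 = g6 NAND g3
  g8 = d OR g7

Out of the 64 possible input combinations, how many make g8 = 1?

59

g8 = d OR g7 must be 1, so at least one of d, g7 is 1.
Enumerating the 64 input combinations, 59 give g8 = 1 and 5 give g8 = 0.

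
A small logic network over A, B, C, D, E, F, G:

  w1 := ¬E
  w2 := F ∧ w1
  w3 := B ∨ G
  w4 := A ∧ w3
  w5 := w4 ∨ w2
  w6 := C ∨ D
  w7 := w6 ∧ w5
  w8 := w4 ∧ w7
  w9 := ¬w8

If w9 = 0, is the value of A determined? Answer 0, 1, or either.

w9 = ¬w8 must be 0, so w8 = 1.
w8 = w4 ∧ w7 must be 1, so both w4 = 1 and w7 = 1.
Every assignment with w9 = 0 has A = 1; there are 36 such assignment(s).

1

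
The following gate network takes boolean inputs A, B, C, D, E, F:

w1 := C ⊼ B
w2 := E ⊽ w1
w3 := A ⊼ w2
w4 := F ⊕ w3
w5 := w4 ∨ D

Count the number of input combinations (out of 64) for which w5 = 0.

16

w5 = w4 ∨ D must be 0, so both w4 = 0 and D = 0.
w4 = F ⊕ w3 must be 0, so F and w3 are equal.
Enumerating the 64 input combinations, 16 give w5 = 0 and 48 give w5 = 1.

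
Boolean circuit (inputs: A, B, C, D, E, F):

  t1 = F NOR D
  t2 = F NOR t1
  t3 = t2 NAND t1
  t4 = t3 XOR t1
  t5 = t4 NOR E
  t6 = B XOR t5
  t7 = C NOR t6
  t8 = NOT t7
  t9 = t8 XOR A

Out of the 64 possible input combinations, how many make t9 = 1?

32

t9 = t8 XOR A must be 1, so t8 and A differ.
Enumerating the 64 input combinations, 32 give t9 = 1 and 32 give t9 = 0.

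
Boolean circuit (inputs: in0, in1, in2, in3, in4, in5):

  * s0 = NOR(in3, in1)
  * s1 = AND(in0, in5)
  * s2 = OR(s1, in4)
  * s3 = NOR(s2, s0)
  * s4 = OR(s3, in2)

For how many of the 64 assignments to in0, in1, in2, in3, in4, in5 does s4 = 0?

23

s4 = OR(s3, in2) must be 0, so both s3 = 0 and in2 = 0.
Enumerating the 64 input combinations, 23 give s4 = 0 and 41 give s4 = 1.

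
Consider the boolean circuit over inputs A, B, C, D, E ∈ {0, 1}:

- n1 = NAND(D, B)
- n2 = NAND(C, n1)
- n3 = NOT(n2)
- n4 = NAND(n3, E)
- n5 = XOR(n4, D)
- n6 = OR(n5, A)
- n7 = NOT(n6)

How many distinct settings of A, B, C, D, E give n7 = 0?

23

n7 = NOT(n6) must be 0, so n6 = 1.
n6 = OR(n5, A) must be 1, so at least one of n5, A is 1.
Enumerating the 32 input combinations, 23 give n7 = 0 and 9 give n7 = 1.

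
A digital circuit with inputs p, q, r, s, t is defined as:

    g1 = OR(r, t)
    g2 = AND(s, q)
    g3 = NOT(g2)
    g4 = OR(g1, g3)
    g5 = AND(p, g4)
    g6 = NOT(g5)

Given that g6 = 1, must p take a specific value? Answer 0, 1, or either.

either

Both values of p occur among assignments with g6 = 1:
  p=0: p=0, q=0, r=0, s=0, t=0
  p=1: p=1, q=1, r=0, s=1, t=0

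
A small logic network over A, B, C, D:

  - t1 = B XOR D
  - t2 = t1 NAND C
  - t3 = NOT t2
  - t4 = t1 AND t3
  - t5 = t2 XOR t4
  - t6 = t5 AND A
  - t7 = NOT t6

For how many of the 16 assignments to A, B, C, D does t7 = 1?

t7 = NOT t6 must be 1, so t6 = 0.
t6 = t5 AND A must be 0, so at least one of t5, A is 0.
Enumerating the 16 input combinations, 8 give t7 = 1 and 8 give t7 = 0.

8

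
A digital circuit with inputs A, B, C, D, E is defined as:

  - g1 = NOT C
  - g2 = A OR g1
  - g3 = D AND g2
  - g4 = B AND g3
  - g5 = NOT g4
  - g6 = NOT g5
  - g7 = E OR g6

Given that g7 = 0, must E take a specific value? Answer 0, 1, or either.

0

g7 = E OR g6 must be 0, so both E = 0 and g6 = 0.
g6 = NOT g5 must be 0, so g5 = 1.
g5 = NOT g4 must be 1, so g4 = 0.
Every assignment with g7 = 0 has E = 0; there are 13 such assignment(s).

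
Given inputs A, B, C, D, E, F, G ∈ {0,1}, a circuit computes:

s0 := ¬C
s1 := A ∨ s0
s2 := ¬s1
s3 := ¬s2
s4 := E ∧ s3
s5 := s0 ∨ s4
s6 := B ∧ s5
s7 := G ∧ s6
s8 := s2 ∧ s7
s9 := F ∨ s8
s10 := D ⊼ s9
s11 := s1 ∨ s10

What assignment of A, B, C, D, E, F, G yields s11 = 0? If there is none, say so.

A=0, B=0, C=1, D=1, E=0, F=1, G=0

Check with A=0, B=0, C=1, D=1, E=0, F=1, G=0:
s0 = ¬C = ¬1 = 0
s1 = A ∨ s0 = 0 ∨ 0 = 0
s2 = ¬s1 = ¬0 = 1
s3 = ¬s2 = ¬1 = 0
s4 = E ∧ s3 = 0 ∧ 0 = 0
s5 = s0 ∨ s4 = 0 ∨ 0 = 0
s6 = B ∧ s5 = 0 ∧ 0 = 0
s7 = G ∧ s6 = 0 ∧ 0 = 0
s8 = s2 ∧ s7 = 1 ∧ 0 = 0
s9 = F ∨ s8 = 1 ∨ 0 = 1
s10 = D ⊼ s9 = 1 ⊼ 1 = 0
s11 = s1 ∨ s10 = 0 ∨ 0 = 0
So s11 = 0 as required.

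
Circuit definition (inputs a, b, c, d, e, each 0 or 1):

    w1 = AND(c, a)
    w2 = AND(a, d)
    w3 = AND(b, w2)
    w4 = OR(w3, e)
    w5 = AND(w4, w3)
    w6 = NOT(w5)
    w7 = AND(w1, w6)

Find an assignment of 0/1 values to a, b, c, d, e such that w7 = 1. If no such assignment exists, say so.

a=1 b=0 c=1 d=0 e=1

w7 = AND(w1, w6) must be 1, so both w1 = 1 and w6 = 1.
w1 = AND(c, a) must be 1, so both c = 1 and a = 1.
w6 = NOT(w5) must be 1, so w5 = 0.
Check with a=1 b=0 c=1 d=0 e=1:
w1 = AND(c, a) = AND(1, 1) = 1
w2 = AND(a, d) = AND(1, 0) = 0
w3 = AND(b, w2) = AND(0, 0) = 0
w4 = OR(w3, e) = OR(0, 1) = 1
w5 = AND(w4, w3) = AND(1, 0) = 0
w6 = NOT(w5) = NOT 0 = 1
w7 = AND(w1, w6) = AND(1, 1) = 1
So w7 = 1 as required.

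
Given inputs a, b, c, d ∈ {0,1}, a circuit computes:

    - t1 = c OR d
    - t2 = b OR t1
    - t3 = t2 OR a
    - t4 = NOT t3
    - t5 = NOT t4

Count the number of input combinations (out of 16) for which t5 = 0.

t5 = NOT t4 must be 0, so t4 = 1.
Satisfying assignments:
  a=0, b=0, c=0, d=0

1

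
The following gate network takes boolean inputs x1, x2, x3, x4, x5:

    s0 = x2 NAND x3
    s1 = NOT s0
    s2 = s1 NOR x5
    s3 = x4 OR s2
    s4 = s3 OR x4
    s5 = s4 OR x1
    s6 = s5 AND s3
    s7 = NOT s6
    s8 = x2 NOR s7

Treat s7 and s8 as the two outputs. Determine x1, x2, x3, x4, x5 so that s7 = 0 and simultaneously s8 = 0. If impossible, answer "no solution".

Check with x1=1, x2=1, x3=0, x4=1, x5=1:
s0 = x2 NAND x3 = 1 NAND 0 = 1
s1 = NOT s0 = NOT 1 = 0
s2 = s1 NOR x5 = 0 NOR 1 = 0
s3 = x4 OR s2 = 1 OR 0 = 1
s4 = s3 OR x4 = 1 OR 1 = 1
s5 = s4 OR x1 = 1 OR 1 = 1
s6 = s5 AND s3 = 1 AND 1 = 1
s7 = NOT s6 = NOT 1 = 0
s8 = x2 NOR s7 = 1 NOR 0 = 0
So s7 = 0 and s8 = 0.

x1=1, x2=1, x3=0, x4=1, x5=1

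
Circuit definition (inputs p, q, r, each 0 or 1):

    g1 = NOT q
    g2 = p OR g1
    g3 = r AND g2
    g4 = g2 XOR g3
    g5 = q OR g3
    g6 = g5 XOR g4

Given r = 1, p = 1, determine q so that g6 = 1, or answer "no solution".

q=0

g6 = g5 XOR g4 must be 1, so g5 and g4 differ.
Check with r = 1, p = 1 and q=0:
g1 = NOT q = NOT 0 = 1
g2 = p OR g1 = 1 OR 1 = 1
g3 = r AND g2 = 1 AND 1 = 1
g4 = g2 XOR g3 = 1 XOR 1 = 0
g5 = q OR g3 = 0 OR 1 = 1
g6 = g5 XOR g4 = 1 XOR 0 = 1
So g6 = 1.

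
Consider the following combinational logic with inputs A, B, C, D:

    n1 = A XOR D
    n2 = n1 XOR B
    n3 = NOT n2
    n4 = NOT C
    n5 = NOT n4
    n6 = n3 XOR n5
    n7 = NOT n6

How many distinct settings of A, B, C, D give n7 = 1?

8

n7 = NOT n6 must be 1, so n6 = 0.
n6 = n3 XOR n5 must be 0, so n3 and n5 are equal.
Enumerating the 16 input combinations, 8 give n7 = 1 and 8 give n7 = 0.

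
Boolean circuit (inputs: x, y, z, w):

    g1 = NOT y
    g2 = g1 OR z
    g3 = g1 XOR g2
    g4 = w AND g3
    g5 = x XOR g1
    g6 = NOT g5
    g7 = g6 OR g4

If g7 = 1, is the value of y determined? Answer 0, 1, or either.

Both values of y occur among assignments with g7 = 1:
  y=0: x=1, y=0, z=0, w=0
  y=1: x=0, y=1, z=0, w=0

either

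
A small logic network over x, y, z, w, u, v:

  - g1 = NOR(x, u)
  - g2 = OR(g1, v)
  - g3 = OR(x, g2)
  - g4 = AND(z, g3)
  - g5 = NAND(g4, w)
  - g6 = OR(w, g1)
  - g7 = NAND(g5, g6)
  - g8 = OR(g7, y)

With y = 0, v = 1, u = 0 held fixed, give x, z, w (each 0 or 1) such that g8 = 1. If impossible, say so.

x=0 z=1 w=1

g8 = OR(g7, y) must be 1, so at least one of g7, y is 1.
Check with y = 0, v = 1, u = 0 and x=0, z=1, w=1:
g1 = NOR(x, u) = NOR(0, 0) = 1
g2 = OR(g1, v) = OR(1, 1) = 1
g3 = OR(x, g2) = OR(0, 1) = 1
g4 = AND(z, g3) = AND(1, 1) = 1
g5 = NAND(g4, w) = NAND(1, 1) = 0
g6 = OR(w, g1) = OR(1, 1) = 1
g7 = NAND(g5, g6) = NAND(0, 1) = 1
g8 = OR(g7, y) = OR(1, 0) = 1
So g8 = 1.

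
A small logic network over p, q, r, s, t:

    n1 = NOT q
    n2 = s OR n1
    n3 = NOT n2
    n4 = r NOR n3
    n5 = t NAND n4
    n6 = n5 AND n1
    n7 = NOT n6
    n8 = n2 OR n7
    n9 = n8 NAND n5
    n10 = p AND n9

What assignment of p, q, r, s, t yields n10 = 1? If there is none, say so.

p=1 q=1 r=0 s=1 t=1

n10 = p AND n9 must be 1, so both p = 1 and n9 = 1.
Check with p=1 q=1 r=0 s=1 t=1:
n1 = NOT q = NOT 1 = 0
n2 = s OR n1 = 1 OR 0 = 1
n3 = NOT n2 = NOT 1 = 0
n4 = r NOR n3 = 0 NOR 0 = 1
n5 = t NAND n4 = 1 NAND 1 = 0
n6 = n5 AND n1 = 0 AND 0 = 0
n7 = NOT n6 = NOT 0 = 1
n8 = n2 OR n7 = 1 OR 1 = 1
n9 = n8 NAND n5 = 1 NAND 0 = 1
n10 = p AND n9 = 1 AND 1 = 1
So n10 = 1 as required.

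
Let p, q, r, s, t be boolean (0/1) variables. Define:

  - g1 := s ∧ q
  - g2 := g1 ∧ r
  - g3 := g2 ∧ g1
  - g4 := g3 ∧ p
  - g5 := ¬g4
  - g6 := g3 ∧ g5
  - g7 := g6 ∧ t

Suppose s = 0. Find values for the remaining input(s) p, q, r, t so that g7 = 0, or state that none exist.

p=0 q=0 r=0 t=1

Check with s = 0 and p=0, q=0, r=0, t=1:
g1 = s ∧ q = 0 ∧ 0 = 0
g2 = g1 ∧ r = 0 ∧ 0 = 0
g3 = g2 ∧ g1 = 0 ∧ 0 = 0
g4 = g3 ∧ p = 0 ∧ 0 = 0
g5 = ¬g4 = ¬0 = 1
g6 = g3 ∧ g5 = 0 ∧ 1 = 0
g7 = g6 ∧ t = 0 ∧ 1 = 0
So g7 = 0.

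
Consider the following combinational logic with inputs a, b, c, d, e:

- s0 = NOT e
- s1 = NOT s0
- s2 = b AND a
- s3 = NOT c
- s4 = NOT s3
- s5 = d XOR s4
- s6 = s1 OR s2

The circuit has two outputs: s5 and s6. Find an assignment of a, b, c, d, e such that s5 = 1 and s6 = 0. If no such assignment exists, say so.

a=0 b=1 c=0 d=1 e=0

Check with a=0 b=1 c=0 d=1 e=0:
s0 = NOT e = NOT 0 = 1
s1 = NOT s0 = NOT 1 = 0
s2 = b AND a = 1 AND 0 = 0
s3 = NOT c = NOT 0 = 1
s4 = NOT s3 = NOT 1 = 0
s5 = d XOR s4 = 1 XOR 0 = 1
s6 = s1 OR s2 = 0 OR 0 = 0
So s5 = 1 and s6 = 0.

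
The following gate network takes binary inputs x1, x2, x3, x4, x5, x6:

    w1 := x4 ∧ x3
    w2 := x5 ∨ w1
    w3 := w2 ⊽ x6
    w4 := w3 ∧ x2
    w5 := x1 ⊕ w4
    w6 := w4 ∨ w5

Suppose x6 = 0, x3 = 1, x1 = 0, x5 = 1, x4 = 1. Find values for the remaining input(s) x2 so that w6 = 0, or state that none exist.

x2=1

w6 = w4 ∨ w5 must be 0, so both w4 = 0 and w5 = 0.
w4 = w3 ∧ x2 must be 0, so at least one of w3, x2 is 0.
Check with x6 = 0, x3 = 1, x1 = 0, x5 = 1, x4 = 1 and x2=1:
w1 = x4 ∧ x3 = 1 ∧ 1 = 1
w2 = x5 ∨ w1 = 1 ∨ 1 = 1
w3 = w2 ⊽ x6 = 1 ⊽ 0 = 0
w4 = w3 ∧ x2 = 0 ∧ 1 = 0
w5 = x1 ⊕ w4 = 0 ⊕ 0 = 0
w6 = w4 ∨ w5 = 0 ∨ 0 = 0
So w6 = 0.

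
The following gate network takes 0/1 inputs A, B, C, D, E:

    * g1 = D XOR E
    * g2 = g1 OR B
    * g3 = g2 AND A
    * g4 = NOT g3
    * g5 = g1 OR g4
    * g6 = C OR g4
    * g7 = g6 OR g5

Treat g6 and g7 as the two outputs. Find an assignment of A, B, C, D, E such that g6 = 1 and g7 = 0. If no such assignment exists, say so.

no solution exists

Across all 32 input combinations, none give both g6 = 1 and g7 = 0.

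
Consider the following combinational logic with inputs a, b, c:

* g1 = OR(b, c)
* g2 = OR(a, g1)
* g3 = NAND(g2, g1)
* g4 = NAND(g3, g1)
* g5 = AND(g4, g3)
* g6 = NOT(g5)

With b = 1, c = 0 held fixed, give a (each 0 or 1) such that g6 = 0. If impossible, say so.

With b = 1, c = 0 fixed, none of the 2 settings of a give g6 = 0.
For example, with a=0:
g1 = OR(b, c) = OR(1, 0) = 1
g2 = OR(a, g1) = OR(0, 1) = 1
g3 = NAND(g2, g1) = NAND(1, 1) = 0
g4 = NAND(g3, g1) = NAND(0, 1) = 1
g5 = AND(g4, g3) = AND(1, 0) = 0
g6 = NOT(g5) = NOT 0 = 1
giving g6 = 1 ≠ 0.

no solution exists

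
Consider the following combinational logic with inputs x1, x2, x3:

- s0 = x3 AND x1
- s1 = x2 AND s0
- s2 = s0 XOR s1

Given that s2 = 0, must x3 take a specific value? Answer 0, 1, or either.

Both values of x3 occur among assignments with s2 = 0:
  x3=0: x1=0, x2=0, x3=0
  x3=1: x1=0, x2=0, x3=1

either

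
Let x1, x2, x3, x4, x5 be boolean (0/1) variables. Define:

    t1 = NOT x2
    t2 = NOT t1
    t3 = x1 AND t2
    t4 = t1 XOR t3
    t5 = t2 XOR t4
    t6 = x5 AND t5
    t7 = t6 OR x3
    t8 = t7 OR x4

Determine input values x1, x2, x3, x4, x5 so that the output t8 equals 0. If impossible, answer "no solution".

Check with x1=0 x2=1 x3=0 x4=0 x5=0:
t1 = NOT x2 = NOT 1 = 0
t2 = NOT t1 = NOT 0 = 1
t3 = x1 AND t2 = 0 AND 1 = 0
t4 = t1 XOR t3 = 0 XOR 0 = 0
t5 = t2 XOR t4 = 1 XOR 0 = 1
t6 = x5 AND t5 = 0 AND 1 = 0
t7 = t6 OR x3 = 0 OR 0 = 0
t8 = t7 OR x4 = 0 OR 0 = 0
So t8 = 0 as required.

x1=0 x2=1 x3=0 x4=0 x5=0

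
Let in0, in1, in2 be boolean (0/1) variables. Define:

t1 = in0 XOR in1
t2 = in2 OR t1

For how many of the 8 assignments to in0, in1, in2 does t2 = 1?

6

t2 = in2 OR t1 must be 1, so at least one of in2, t1 is 1.
Satisfying assignments:
  in0=0, in1=0, in2=1
  in0=0, in1=1, in2=0
  in0=0, in1=1, in2=1
  in0=1, in1=0, in2=0
  in0=1, in1=0, in2=1
  in0=1, in1=1, in2=1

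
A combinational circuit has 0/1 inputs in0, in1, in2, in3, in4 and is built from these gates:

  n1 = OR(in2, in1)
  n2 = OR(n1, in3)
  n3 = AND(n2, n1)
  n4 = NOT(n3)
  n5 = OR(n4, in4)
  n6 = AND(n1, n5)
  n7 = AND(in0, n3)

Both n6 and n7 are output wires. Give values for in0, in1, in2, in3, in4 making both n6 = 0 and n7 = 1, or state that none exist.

Check with in0=1, in1=1, in2=0, in3=1, in4=0:
n1 = OR(in2, in1) = OR(0, 1) = 1
n2 = OR(n1, in3) = OR(1, 1) = 1
n3 = AND(n2, n1) = AND(1, 1) = 1
n4 = NOT(n3) = NOT 1 = 0
n5 = OR(n4, in4) = OR(0, 0) = 0
n6 = AND(n1, n5) = AND(1, 0) = 0
n7 = AND(in0, n3) = AND(1, 1) = 1
So n6 = 0 and n7 = 1.

in0=1, in1=1, in2=0, in3=1, in4=0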